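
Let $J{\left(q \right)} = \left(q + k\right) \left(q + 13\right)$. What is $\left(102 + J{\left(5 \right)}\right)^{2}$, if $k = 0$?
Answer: $36864$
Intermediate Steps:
$J{\left(q \right)} = q \left(13 + q\right)$ ($J{\left(q \right)} = \left(q + 0\right) \left(q + 13\right) = q \left(13 + q\right)$)
$\left(102 + J{\left(5 \right)}\right)^{2} = \left(102 + 5 \left(13 + 5\right)\right)^{2} = \left(102 + 5 \cdot 18\right)^{2} = \left(102 + 90\right)^{2} = 192^{2} = 36864$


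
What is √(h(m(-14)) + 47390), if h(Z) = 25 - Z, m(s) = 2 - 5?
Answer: √47418 ≈ 217.76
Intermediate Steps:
m(s) = -3
√(h(m(-14)) + 47390) = √((25 - 1*(-3)) + 47390) = √((25 + 3) + 47390) = √(28 + 47390) = √47418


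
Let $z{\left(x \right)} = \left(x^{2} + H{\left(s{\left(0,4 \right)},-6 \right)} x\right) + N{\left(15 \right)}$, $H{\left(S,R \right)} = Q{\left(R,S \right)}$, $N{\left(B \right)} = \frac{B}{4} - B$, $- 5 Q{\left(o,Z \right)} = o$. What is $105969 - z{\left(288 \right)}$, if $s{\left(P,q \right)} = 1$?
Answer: $\frac{453813}{20} \approx 22691.0$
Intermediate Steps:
$Q{\left(o,Z \right)} = - \frac{o}{5}$
$N{\left(B \right)} = - \frac{3 B}{4}$ ($N{\left(B \right)} = B \frac{1}{4} - B = \frac{B}{4} - B = - \frac{3 B}{4}$)
$H{\left(S,R \right)} = - \frac{R}{5}$
$z{\left(x \right)} = - \frac{45}{4} + x^{2} + \frac{6 x}{5}$ ($z{\left(x \right)} = \left(x^{2} + \left(- \frac{1}{5}\right) \left(-6\right) x\right) - \frac{45}{4} = \left(x^{2} + \frac{6 x}{5}\right) - \frac{45}{4} = - \frac{45}{4} + x^{2} + \frac{6 x}{5}$)
$105969 - z{\left(288 \right)} = 105969 - \left(- \frac{45}{4} + 288^{2} + \frac{6}{5} \cdot 288\right) = 105969 - \left(- \frac{45}{4} + 82944 + \frac{1728}{5}\right) = 105969 - \frac{1665567}{20} = \frac{453813}{20}$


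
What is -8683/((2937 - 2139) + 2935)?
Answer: -8683/3733 ≈ -2.3260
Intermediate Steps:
-8683/((2937 - 2139) + 2935) = -8683/(798 + 2935) = -8683/3733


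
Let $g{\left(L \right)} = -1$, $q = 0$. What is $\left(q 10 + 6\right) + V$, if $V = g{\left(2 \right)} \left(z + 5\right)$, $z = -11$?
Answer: $12$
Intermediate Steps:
$V = 6$ ($V = - (-11 + 5) = \left(-1\right) \left(-6\right) = 6$)
$\left(q 10 + 6\right) + V = \left(0 \cdot 10 + 6\right) + 6 = \left(0 + 6\right) + 6 = 6 + 6 = 12$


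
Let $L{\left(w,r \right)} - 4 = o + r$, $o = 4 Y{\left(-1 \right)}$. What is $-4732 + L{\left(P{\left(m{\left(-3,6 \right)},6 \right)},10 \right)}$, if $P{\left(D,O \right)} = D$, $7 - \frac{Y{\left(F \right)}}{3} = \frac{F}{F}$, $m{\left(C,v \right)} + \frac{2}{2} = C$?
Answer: $-4646$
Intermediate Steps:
$m{\left(C,v \right)} = -1 + C$
$Y{\left(F \right)} = 18$ ($Y{\left(F \right)} = 21 - 3 \frac{F}{F} = 21 - 3 = 18$)
$o = 72$ ($o = 4 \cdot 18 = 72$)
$L{\left(w,r \right)} = 76 + r$ ($L{\left(w,r \right)} = 4 + \left(72 + r\right) = 76 + r$)
$-4732 + L{\left(P{\left(m{\left(-3,6 \right)},6 \right)},10 \right)} = -4732 + \left(76 + 10\right) = -4732 + 86 = -4646$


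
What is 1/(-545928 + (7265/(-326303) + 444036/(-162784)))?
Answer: -13279226888/7249538294738231 ≈ -1.8317e-6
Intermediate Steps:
1/(-545928 + (7265/(-326303) + 444036/(-162784))) = 1/(-545928 + (7265*(-1/326303) + 444036*(-1/162784))) = 1/(-545928 + (-7265/326303 - 111009/40696)) = 1/(-545928 - 36518226167/13279226888) = 1/(-7249538294738231/13279226888) = -13279226888/7249538294738231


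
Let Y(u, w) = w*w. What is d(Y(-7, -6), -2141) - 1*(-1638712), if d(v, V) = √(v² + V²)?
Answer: 1638712 + √4585177 ≈ 1.6409e+6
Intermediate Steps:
Y(u, w) = w²
d(v, V) = √(V² + v²)
d(Y(-7, -6), -2141) - 1*(-1638712) = √((-2141)² + ((-6)²)²) - 1*(-1638712) = √(4583881 + 36²) + 1638712 = √(4583881 + 1296) + 1638712 = √4585177 + 1638712 = 1638712 + √4585177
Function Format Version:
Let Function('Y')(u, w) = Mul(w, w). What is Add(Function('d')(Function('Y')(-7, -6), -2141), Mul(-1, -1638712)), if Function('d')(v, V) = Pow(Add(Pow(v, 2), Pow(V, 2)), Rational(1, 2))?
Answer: Add(1638712, Pow(4585177, Rational(1, 2))) ≈ 1.6409e+6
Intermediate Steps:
Function('Y')(u, w) = Pow(w, 2)
Function('d')(v, V) = Pow(Add(Pow(V, 2), Pow(v, 2)), Rational(1, 2))
Add(Function('d')(Function('Y')(-7, -6), -2141), Mul(-1, -1638712)) = Add(Pow(Add(Pow(-2141, 2), Pow(Pow(-6, 2), 2)), Rational(1, 2)), Mul(-1, -1638712)) = Add(Pow(Add(4583881, Pow(36, 2)), Rational(1, 2)), 1638712) = Add(Pow(Add(4583881, 1296), Rational(1, 2)), 1638712) = Add(Pow(4585177, Rational(1, 2)), 1638712) = Add(1638712, Pow(4585177, Rational(1, 2)))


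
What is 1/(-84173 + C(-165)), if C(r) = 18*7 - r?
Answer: -1/83882 ≈ -1.1922e-5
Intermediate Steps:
C(r) = 126 - r
1/(-84173 + C(-165)) = 1/(-84173 + (126 - 1*(-165))) = 1/(-84173 + (126 + 165)) = 1/(-84173 + 291) = 1/(-83882) = -1/83882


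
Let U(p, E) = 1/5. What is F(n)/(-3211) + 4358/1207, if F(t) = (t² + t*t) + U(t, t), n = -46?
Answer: 44426363/19378385 ≈ 2.2926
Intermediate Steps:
U(p, E) = ⅕
F(t) = ⅕ + 2*t² (F(t) = (t² + t*t) + ⅕ = (t² + t²) + ⅕ = 2*t² + ⅕ = ⅕ + 2*t²)
F(n)/(-3211) + 4358/1207 = (⅕ + 2*(-46)²)/(-3211) + 4358/1207 = (⅕ + 2*2116)*(-1/3211) + 4358*(1/1207) = (⅕ + 4232)*(-1/3211) + 4358/1207 = (21161/5)*(-1/3211) + 4358/1207 = -21161/16055 + 4358/1207 = 44426363/19378385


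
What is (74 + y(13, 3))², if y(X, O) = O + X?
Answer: 8100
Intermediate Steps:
(74 + y(13, 3))² = (74 + (3 + 13))² = (74 + 16)² = 90² = 8100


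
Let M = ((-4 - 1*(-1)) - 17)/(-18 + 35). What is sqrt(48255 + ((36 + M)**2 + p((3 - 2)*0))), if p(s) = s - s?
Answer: 29*sqrt(16999)/17 ≈ 222.41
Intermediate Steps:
M = -20/17 (M = ((-4 + 1) - 17)/17 = (-3 - 17)*(1/17) = -20*1/17 = -20/17 ≈ -1.1765)
p(s) = 0
sqrt(48255 + ((36 + M)**2 + p((3 - 2)*0))) = sqrt(48255 + ((36 - 20/17)**2 + 0)) = sqrt(48255 + ((592/17)**2 + 0)) = sqrt(48255 + (350464/289 + 0)) = sqrt(48255 + 350464/289) = sqrt(14296159/289) = 29*sqrt(16999)/17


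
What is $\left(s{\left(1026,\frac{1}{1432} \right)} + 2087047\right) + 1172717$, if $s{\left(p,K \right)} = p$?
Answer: $3260790$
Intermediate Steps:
$\left(s{\left(1026,\frac{1}{1432} \right)} + 2087047\right) + 1172717 = \left(1026 + 2087047\right) + 1172717 = 2088073 + 1172717 = 3260790$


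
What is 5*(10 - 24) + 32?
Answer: -38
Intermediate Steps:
5*(10 - 24) + 32 = 5*(-14) + 32 = -70 + 32 = -38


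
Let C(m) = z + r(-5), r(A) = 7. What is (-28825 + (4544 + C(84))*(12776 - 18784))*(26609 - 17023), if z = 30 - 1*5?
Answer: -263820456738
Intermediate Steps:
z = 25 (z = 30 - 5 = 25)
C(m) = 32 (C(m) = 25 + 7 = 32)
(-28825 + (4544 + C(84))*(12776 - 18784))*(26609 - 17023) = (-28825 + (4544 + 32)*(12776 - 18784))*(26609 - 17023) = (-28825 + 4576*(-6008))*9586 = (-28825 - 27492608)*9586 = -27521433*9586 = -263820456738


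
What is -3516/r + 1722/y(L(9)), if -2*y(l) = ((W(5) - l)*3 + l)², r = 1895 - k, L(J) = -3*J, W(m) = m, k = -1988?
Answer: -10037576/6162321 ≈ -1.6289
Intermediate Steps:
r = 3883 (r = 1895 - 1*(-1988) = 1895 + 1988 = 3883)
y(l) = -(15 - 2*l)²/2 (y(l) = -((5 - l)*3 + l)²/2 = -((15 - 3*l) + l)²/2 = -(15 - 2*l)²/2)
-3516/r + 1722/y(L(9)) = -3516/3883 + 1722/((-(-15 + 2*(-3*9))²/2)) = -3516*1/3883 + 1722/((-(-15 + 2*(-27))²/2)) = -3516/3883 + 1722/((-(-15 - 54)²/2)) = -3516/3883 + 1722/((-½*(-69)²)) = -3516/3883 + 1722/((-½*4761)) = -3516/3883 + 1722/(-4761/2) = -3516/3883 + 1722*(-2/4761) = -3516/3883 - 1148/1587 = -10037576/6162321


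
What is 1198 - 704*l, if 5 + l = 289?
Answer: -198738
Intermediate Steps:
l = 284 (l = -5 + 289 = 284)
1198 - 704*l = 1198 - 704*284 = 1198 - 199936 = -198738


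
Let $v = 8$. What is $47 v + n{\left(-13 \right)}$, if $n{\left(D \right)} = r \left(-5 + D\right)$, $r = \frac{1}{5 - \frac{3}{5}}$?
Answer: $\frac{4091}{11} \approx 371.91$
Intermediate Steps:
$r = \frac{5}{22}$ ($r = \frac{1}{5 - \frac{3}{5}} = \frac{1}{\frac{22}{5}} = \frac{5}{22} \approx 0.22727$)
$n{\left(D \right)} = - \frac{25}{22} + \frac{5 D}{22}$ ($n{\left(D \right)} = \frac{5 \left(-5 + D\right)}{22} = - \frac{25}{22} + \frac{5 D}{22}$)
$47 v + n{\left(-13 \right)} = 47 \cdot 8 + \left(- \frac{25}{22} + \frac{5}{22} \left(-13\right)\right) = 376 - \frac{45}{11} = \frac{4091}{11}$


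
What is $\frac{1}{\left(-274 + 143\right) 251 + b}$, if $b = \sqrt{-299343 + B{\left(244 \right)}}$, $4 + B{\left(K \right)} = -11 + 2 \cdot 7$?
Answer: $- \frac{32881}{1081459505} - \frac{4 i \sqrt{18709}}{1081459505} \approx -3.0404 \cdot 10^{-5} - 5.0591 \cdot 10^{-7} i$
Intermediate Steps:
$B{\left(K \right)} = -1$ ($B{\left(K \right)} = -4 + \left(-11 + 2 \cdot 7\right) = -4 + \left(-11 + 14\right) = -4 + 3 = -1$)
$b = 4 i \sqrt{18709}$ ($b = \sqrt{-299343 - 1} = \sqrt{-299344} = 4 i \sqrt{18709} \approx 547.12 i$)
$\frac{1}{\left(-274 + 143\right) 251 + b} = \frac{1}{\left(-274 + 143\right) 251 + 4 i \sqrt{18709}} = \frac{1}{\left(-131\right) 251 + 4 i \sqrt{18709}} = \frac{1}{-32881 + 4 i \sqrt{18709}}$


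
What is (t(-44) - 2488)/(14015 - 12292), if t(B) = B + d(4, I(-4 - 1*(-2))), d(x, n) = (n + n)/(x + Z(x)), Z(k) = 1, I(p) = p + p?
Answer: -12668/8615 ≈ -1.4705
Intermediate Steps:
I(p) = 2*p
d(x, n) = 2*n/(1 + x) (d(x, n) = (n + n)/(x + 1) = (2*n)/(1 + x) = 2*n/(1 + x))
t(B) = -8/5 + B (t(B) = B + 2*(2*(-4 - 1*(-2)))/(1 + 4) = B + 2*(2*(-4 + 2))/5 = B + 2*(2*(-2))*(1/5) = B + 2*(-4)*(1/5) = B - 8/5 = -8/5 + B)
(t(-44) - 2488)/(14015 - 12292) = ((-8/5 - 44) - 2488)/(14015 - 12292) = (-228/5 - 2488)/1723 = -12668/5*1/1723 = -12668/8615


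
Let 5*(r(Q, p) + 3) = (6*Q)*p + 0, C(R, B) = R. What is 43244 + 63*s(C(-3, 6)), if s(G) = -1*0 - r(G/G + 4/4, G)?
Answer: 219433/5 ≈ 43887.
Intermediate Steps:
r(Q, p) = -3 + 6*Q*p/5 (r(Q, p) = -3 + ((6*Q)*p + 0)/5 = -3 + (6*Q*p + 0)/5 = -3 + (6*Q*p)/5 = -3 + 6*Q*p/5)
s(G) = 3 - 12*G/5 (s(G) = -1*0 - (-3 + 6*(G/G + 4/4)*G/5) = 0 - (-3 + 6*(1 + 4*(¼))*G/5) = 0 - (-3 + 6*(1 + 1)*G/5) = 0 - (-3 + (6/5)*2*G) = 0 - (-3 + 12*G/5) = 0 + (3 - 12*G/5) = 3 - 12*G/5)
43244 + 63*s(C(-3, 6)) = 43244 + 63*(3 - 12/5*(-3)) = 43244 + 63*(3 + 36/5) = 43244 + 63*(51/5) = 43244 + 3213/5 = 219433/5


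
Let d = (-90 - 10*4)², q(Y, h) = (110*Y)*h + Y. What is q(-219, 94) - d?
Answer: -2281579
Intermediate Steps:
q(Y, h) = Y + 110*Y*h (q(Y, h) = 110*Y*h + Y = Y + 110*Y*h)
d = 16900 (d = (-90 - 40)² = (-130)² = 16900)
q(-219, 94) - d = -219*(1 + 110*94) - 1*16900 = -219*(1 + 10340) - 16900 = -219*10341 - 16900 = -2264679 - 16900 = -2281579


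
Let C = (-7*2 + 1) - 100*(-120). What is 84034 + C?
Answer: 96021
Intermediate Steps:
C = 11987 (C = (-14 + 1) + 12000 = -13 + 12000 = 11987)
84034 + C = 84034 + 11987 = 96021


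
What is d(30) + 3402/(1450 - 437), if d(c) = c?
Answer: 33792/1013 ≈ 33.358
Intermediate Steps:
d(30) + 3402/(1450 - 437) = 30 + 3402/(1450 - 437) = 30 + 3402/1013 = 33792/1013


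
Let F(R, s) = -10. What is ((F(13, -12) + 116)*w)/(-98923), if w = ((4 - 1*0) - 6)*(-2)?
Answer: -424/98923 ≈ -0.0042862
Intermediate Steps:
w = 4 (w = ((4 + 0) - 6)*(-2) = (4 - 6)*(-2) = -2*(-2) = 4)
((F(13, -12) + 116)*w)/(-98923) = ((-10 + 116)*4)/(-98923) = (106*4)*(-1/98923) = 424*(-1/98923) = -424/98923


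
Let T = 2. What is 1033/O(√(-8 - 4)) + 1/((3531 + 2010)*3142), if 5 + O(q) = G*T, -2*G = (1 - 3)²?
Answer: -5994782039/52229466 ≈ -114.78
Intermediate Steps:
G = -2 (G = -(1 - 3)²/2 = -½*(-2)² = -½*4 = -2)
O(q) = -9 (O(q) = -5 - 2*2 = -5 - 4 = -9)
1033/O(√(-8 - 4)) + 1/((3531 + 2010)*3142) = 1033/(-9) + 1/((3531 + 2010)*3142) = 1033*(-⅑) + (1/3142)/5541 = -1033/9 + (1/5541)*(1/3142) = -1033/9 + 1/17409822 = -5994782039/52229466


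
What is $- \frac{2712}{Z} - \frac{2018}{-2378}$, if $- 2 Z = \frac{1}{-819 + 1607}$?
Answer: $\frac{5081920177}{1189} \approx 4.2741 \cdot 10^{6}$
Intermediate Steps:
$Z = - \frac{1}{1576}$ ($Z = - \frac{1}{2 \left(-819 + 1607\right)} = - \frac{1}{2 \cdot 788} = \left(- \frac{1}{2}\right) \frac{1}{788} = - \frac{1}{1576} \approx -0.00063452$)
$- \frac{2712}{Z} - \frac{2018}{-2378} = - \frac{2712}{- \frac{1}{1576}} - \frac{2018}{-2378} = \left(-2712\right) \left(-1576\right) - - \frac{1009}{1189} = 4274112 + \frac{1009}{1189} = \frac{5081920177}{1189}$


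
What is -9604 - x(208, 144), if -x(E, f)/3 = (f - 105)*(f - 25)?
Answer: 4319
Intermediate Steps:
x(E, f) = -3*(-105 + f)*(-25 + f) (x(E, f) = -3*(f - 105)*(f - 25) = -3*(-105 + f)*(-25 + f))
-9604 - x(208, 144) = -9604 - (-7875 - 3*144**2 + 390*144) = -9604 - (-7875 - 3*20736 + 56160) = -9604 - (-7875 - 62208 + 56160) = -9604 - 1*(-13923) = -9604 + 13923 = 4319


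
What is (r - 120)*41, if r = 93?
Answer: -1107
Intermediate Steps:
(r - 120)*41 = (93 - 120)*41 = -27*41 = -1107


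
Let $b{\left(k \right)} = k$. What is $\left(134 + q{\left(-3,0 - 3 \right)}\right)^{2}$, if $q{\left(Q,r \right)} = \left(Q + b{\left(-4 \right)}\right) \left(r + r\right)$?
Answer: $30976$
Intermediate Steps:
$q{\left(Q,r \right)} = 2 r \left(-4 + Q\right)$ ($q{\left(Q,r \right)} = \left(Q - 4\right) \left(r + r\right) = \left(-4 + Q\right) 2 r = 2 r \left(-4 + Q\right)$)
$\left(134 + q{\left(-3,0 - 3 \right)}\right)^{2} = \left(134 + 2 \left(0 - 3\right) \left(-4 - 3\right)\right)^{2} = \left(134 + 2 \left(-3\right) \left(-7\right)\right)^{2} = \left(134 + 42\right)^{2} = 176^{2} = 30976$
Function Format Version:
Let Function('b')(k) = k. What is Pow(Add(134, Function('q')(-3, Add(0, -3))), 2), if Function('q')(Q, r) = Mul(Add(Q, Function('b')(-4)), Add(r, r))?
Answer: 30976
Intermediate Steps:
Function('q')(Q, r) = Mul(2, r, Add(-4, Q)) (Function('q')(Q, r) = Mul(Add(Q, -4), Add(r, r)) = Mul(Add(-4, Q), Mul(2, r)) = Mul(2, r, Add(-4, Q)))
Pow(Add(134, Function('q')(-3, Add(0, -3))), 2) = Pow(Add(134, Mul(2, Add(0, -3), Add(-4, -3))), 2) = Pow(Add(134, Mul(2, -3, -7)), 2) = Pow(Add(134, 42), 2) = Pow(176, 2) = 30976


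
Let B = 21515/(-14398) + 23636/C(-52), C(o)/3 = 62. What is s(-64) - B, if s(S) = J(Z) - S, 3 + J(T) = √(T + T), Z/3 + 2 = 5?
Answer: -86474815/1339014 + 3*√2 ≈ -60.338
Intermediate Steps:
Z = 9 (Z = -6 + 3*5 = -6 + 15 = 9)
C(o) = 186 (C(o) = 3*62 = 186)
J(T) = -3 + √2*√T (J(T) = -3 + √(T + T) = -3 + √(2*T) = -3 + √2*√T)
s(S) = -3 - S + 3*√2 (s(S) = (-3 + √2*√9) - S = (-3 + √2*3) - S = (-3 + 3*√2) - S = -3 - S + 3*√2)
B = 168154669/1339014 (B = 21515/(-14398) + 23636/186 = 21515*(-1/14398) + 23636*(1/186) = -21515/14398 + 11818/93 = 168154669/1339014 ≈ 125.58)
s(-64) - B = (-3 - 1*(-64) + 3*√2) - 1*168154669/1339014 = (-3 + 64 + 3*√2) - 168154669/1339014 = (61 + 3*√2) - 168154669/1339014 = -86474815/1339014 + 3*√2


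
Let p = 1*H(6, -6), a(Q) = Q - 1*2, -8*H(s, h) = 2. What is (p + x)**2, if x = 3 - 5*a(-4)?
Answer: 17161/16 ≈ 1072.6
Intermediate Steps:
H(s, h) = -1/4 (H(s, h) = -1/8*2 = -1/4)
a(Q) = -2 + Q (a(Q) = Q - 2 = -2 + Q)
x = 33 (x = 3 - 5*(-2 - 4) = 3 - 5*(-6) = 3 + 30 = 33)
p = -1/4 (p = 1*(-1/4) = -1/4 ≈ -0.25000)
(p + x)**2 = (-1/4 + 33)**2 = (131/4)**2 = 17161/16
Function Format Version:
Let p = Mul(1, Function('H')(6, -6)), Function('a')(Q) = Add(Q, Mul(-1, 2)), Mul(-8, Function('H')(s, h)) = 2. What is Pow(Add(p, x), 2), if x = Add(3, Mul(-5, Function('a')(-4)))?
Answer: Rational(17161, 16) ≈ 1072.6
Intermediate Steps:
Function('H')(s, h) = Rational(-1, 4) (Function('H')(s, h) = Mul(Rational(-1, 8), 2) = Rational(-1, 4))
Function('a')(Q) = Add(-2, Q) (Function('a')(Q) = Add(Q, -2) = Add(-2, Q))
x = 33 (x = Add(3, Mul(-5, Add(-2, -4))) = Add(3, Mul(-5, -6)) = Add(3, 30) = 33)
p = Rational(-1, 4) (p = Mul(1, Rational(-1, 4)) = Rational(-1, 4) ≈ -0.25000)
Pow(Add(p, x), 2) = Pow(Add(Rational(-1, 4), 33), 2) = Pow(Rational(131, 4), 2) = Rational(17161, 16)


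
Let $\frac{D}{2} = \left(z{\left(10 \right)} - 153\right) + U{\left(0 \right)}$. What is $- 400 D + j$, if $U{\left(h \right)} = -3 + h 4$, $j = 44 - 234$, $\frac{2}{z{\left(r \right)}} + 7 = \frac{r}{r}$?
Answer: $\frac{374630}{3} \approx 1.2488 \cdot 10^{5}$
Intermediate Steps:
$z{\left(r \right)} = - \frac{1}{3}$ ($z{\left(r \right)} = \frac{2}{-7 + \frac{r}{r}} = \frac{2}{-7 + 1} = \frac{2}{-6} = 2 \left(- \frac{1}{6}\right) = - \frac{1}{3}$)
$j = -190$ ($j = 44 - 234 = -190$)
$U{\left(h \right)} = -3 + 4 h$
$D = - \frac{938}{3}$ ($D = 2 \left(\left(- \frac{1}{3} - 153\right) + \left(-3 + 4 \cdot 0\right)\right) = 2 \left(- \frac{460}{3} + \left(-3 + 0\right)\right) = 2 \left(- \frac{460}{3} - 3\right) = 2 \left(- \frac{469}{3}\right) = - \frac{938}{3} \approx -312.67$)
$- 400 D + j = \left(-400\right) \left(- \frac{938}{3}\right) - 190 = \frac{375200}{3} - 190 = \frac{374630}{3}$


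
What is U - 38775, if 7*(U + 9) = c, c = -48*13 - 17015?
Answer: -289127/7 ≈ -41304.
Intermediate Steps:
c = -17639 (c = -624 - 17015 = -17639)
U = -17702/7 (U = -9 + (1/7)*(-17639) = -9 - 17639/7 = -17702/7 ≈ -2528.9)
U - 38775 = -17702/7 - 38775 = -289127/7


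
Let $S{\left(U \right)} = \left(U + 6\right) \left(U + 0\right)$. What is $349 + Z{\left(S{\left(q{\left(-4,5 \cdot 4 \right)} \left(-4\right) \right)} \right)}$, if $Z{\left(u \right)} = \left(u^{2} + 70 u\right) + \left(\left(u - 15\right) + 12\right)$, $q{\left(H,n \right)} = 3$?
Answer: $10642$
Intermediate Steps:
$S{\left(U \right)} = U \left(6 + U\right)$ ($S{\left(U \right)} = \left(6 + U\right) U = U \left(6 + U\right)$)
$Z{\left(u \right)} = -3 + u^{2} + 71 u$ ($Z{\left(u \right)} = \left(u^{2} + 70 u\right) + \left(\left(-15 + u\right) + 12\right) = \left(u^{2} + 70 u\right) + \left(-3 + u\right) = -3 + u^{2} + 71 u$)
$349 + Z{\left(S{\left(q{\left(-4,5 \cdot 4 \right)} \left(-4\right) \right)} \right)} = 349 + \left(-3 + \left(3 \left(-4\right) \left(6 + 3 \left(-4\right)\right)\right)^{2} + 71 \cdot 3 \left(-4\right) \left(6 + 3 \left(-4\right)\right)\right) = 349 + \left(-3 + \left(- 12 \left(6 - 12\right)\right)^{2} + 71 \left(- 12 \left(6 - 12\right)\right)\right) = 349 + \left(-3 + \left(\left(-12\right) \left(-6\right)\right)^{2} + 71 \left(\left(-12\right) \left(-6\right)\right)\right) = 349 + \left(-3 + 72^{2} + 71 \cdot 72\right) = 349 + \left(-3 + 5184 + 5112\right) = 349 + 10293 = 10642$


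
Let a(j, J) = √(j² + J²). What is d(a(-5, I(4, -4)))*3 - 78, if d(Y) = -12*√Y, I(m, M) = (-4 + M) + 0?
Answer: -78 - 36*89^(¼) ≈ -188.57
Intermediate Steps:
I(m, M) = -4 + M
a(j, J) = √(J² + j²)
d(a(-5, I(4, -4)))*3 - 78 = -12*((-4 - 4)² + (-5)²)^(¼)*3 - 78 = -12*((-8)² + 25)^(¼)*3 - 78 = -12*(64 + 25)^(¼)*3 - 78 = -12*89^(¼)*3 - 78 = -36*89^(¼) - 78 = -78 - 36*89^(¼)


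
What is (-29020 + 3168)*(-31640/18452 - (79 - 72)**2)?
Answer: 863999692/659 ≈ 1.3111e+6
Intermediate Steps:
(-29020 + 3168)*(-31640/18452 - (79 - 72)**2) = -25852*(-31640*1/18452 - 1*7**2) = -25852*(-1130/659 - 1*49) = -25852*(-1130/659 - 49) = -25852*(-33421/659) = 863999692/659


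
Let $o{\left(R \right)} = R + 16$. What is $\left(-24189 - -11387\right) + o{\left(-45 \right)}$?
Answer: $-12831$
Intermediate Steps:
$o{\left(R \right)} = 16 + R$
$\left(-24189 - -11387\right) + o{\left(-45 \right)} = \left(-24189 - -11387\right) + \left(16 - 45\right) = \left(-24189 + 11387\right) - 29 = -12802 - 29 = -12831$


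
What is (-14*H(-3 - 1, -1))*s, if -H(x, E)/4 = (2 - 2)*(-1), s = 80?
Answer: 0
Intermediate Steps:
H(x, E) = 0 (H(x, E) = -4*(2 - 2)*(-1) = -0*(-1) = -4*0 = 0)
(-14*H(-3 - 1, -1))*s = -14*0*80 = 0*80 = 0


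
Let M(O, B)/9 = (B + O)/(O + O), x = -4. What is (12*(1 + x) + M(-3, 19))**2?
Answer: 3600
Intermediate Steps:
M(O, B) = 9*(B + O)/(2*O) (M(O, B) = 9*((B + O)/(O + O)) = 9*((B + O)/((2*O))) = 9*((B + O)*(1/(2*O))) = 9*((B + O)/(2*O)) = 9*(B + O)/(2*O))
(12*(1 + x) + M(-3, 19))**2 = (12*(1 - 4) + (9/2)*(19 - 3)/(-3))**2 = (12*(-3) + (9/2)*(-1/3)*16)**2 = (-36 - 24)**2 = (-60)**2 = 3600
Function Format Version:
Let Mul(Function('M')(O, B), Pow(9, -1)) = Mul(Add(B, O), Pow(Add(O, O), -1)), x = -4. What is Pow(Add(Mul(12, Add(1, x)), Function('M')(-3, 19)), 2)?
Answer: 3600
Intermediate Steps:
Function('M')(O, B) = Mul(Rational(9, 2), Pow(O, -1), Add(B, O)) (Function('M')(O, B) = Mul(9, Mul(Add(B, O), Pow(Add(O, O), -1))) = Mul(9, Mul(Add(B, O), Pow(Mul(2, O), -1))) = Mul(9, Mul(Add(B, O), Mul(Rational(1, 2), Pow(O, -1)))) = Mul(9, Mul(Rational(1, 2), Pow(O, -1), Add(B, O))) = Mul(Rational(9, 2), Pow(O, -1), Add(B, O)))
Pow(Add(Mul(12, Add(1, x)), Function('M')(-3, 19)), 2) = Pow(Add(Mul(12, Add(1, -4)), Mul(Rational(9, 2), Pow(-3, -1), Add(19, -3))), 2) = Pow(Add(Mul(12, -3), Mul(Rational(9, 2), Rational(-1, 3), 16)), 2) = Pow(Add(-36, -24), 2) = Pow(-60, 2) = 3600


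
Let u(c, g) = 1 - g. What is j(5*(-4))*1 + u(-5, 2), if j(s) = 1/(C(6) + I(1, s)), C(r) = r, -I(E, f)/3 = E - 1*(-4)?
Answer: -10/9 ≈ -1.1111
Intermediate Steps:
I(E, f) = -12 - 3*E (I(E, f) = -3*(E - 1*(-4)) = -3*(E + 4) = -3*(4 + E) = -12 - 3*E)
j(s) = -⅑ (j(s) = 1/(6 + (-12 - 3*1)) = 1/(6 + (-12 - 3)) = 1/(6 - 15) = 1/(-9) = -⅑)
j(5*(-4))*1 + u(-5, 2) = -⅑*1 + (1 - 1*2) = -⅑ + (1 - 2) = -⅑ - 1 = -10/9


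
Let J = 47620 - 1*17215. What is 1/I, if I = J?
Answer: 1/30405 ≈ 3.2889e-5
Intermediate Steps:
J = 30405 (J = 47620 - 17215 = 30405)
I = 30405
1/I = 1/30405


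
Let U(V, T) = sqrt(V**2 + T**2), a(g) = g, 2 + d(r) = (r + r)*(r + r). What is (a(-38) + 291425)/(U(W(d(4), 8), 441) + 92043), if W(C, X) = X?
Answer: 26820133641/8471719304 - 291387*sqrt(194545)/8471719304 ≈ 3.1507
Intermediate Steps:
d(r) = -2 + 4*r**2 (d(r) = -2 + (r + r)*(r + r) = -2 + (2*r)*(2*r) = -2 + 4*r**2)
U(V, T) = sqrt(T**2 + V**2)
(a(-38) + 291425)/(U(W(d(4), 8), 441) + 92043) = (-38 + 291425)/(sqrt(441**2 + 8**2) + 92043) = 291387/(sqrt(194481 + 64) + 92043) = 291387/(sqrt(194545) + 92043) = 291387/(92043 + sqrt(194545))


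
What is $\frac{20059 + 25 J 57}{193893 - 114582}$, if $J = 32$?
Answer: $\frac{65659}{79311} \approx 0.82787$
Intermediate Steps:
$\frac{20059 + 25 J 57}{193893 - 114582} = \frac{20059 + 25 \cdot 32 \cdot 57}{193893 - 114582} = \frac{20059 + 800 \cdot 57}{79311} = \left(20059 + 45600\right) \frac{1}{79311} = 65659 \cdot \frac{1}{79311} = \frac{65659}{79311}$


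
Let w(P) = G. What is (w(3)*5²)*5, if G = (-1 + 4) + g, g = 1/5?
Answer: 400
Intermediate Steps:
g = ⅕ ≈ 0.20000
G = 16/5 (G = (-1 + 4) + ⅕ = 3 + ⅕ = 16/5 ≈ 3.2000)
w(P) = 16/5
(w(3)*5²)*5 = ((16/5)*5²)*5 = ((16/5)*25)*5 = 80*5 = 400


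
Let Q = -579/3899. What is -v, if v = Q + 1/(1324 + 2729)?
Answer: 47812/322503 ≈ 0.14825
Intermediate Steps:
Q = -579/3899 (Q = -579*1/3899 = -579/3899 ≈ -0.14850)
v = -47812/322503 (v = -579/3899 + 1/(1324 + 2729) = -579/3899 + 1/4053 = -47812/322503 ≈ -0.14825)
-v = -1*(-47812/322503) = 47812/322503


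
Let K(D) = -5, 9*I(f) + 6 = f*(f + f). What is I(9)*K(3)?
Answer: -260/3 ≈ -86.667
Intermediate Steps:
I(f) = -2/3 + 2*f**2/9 (I(f) = -2/3 + (f*(f + f))/9 = -2/3 + (f*(2*f))/9 = -2/3 + (2*f**2)/9 = -2/3 + 2*f**2/9)
I(9)*K(3) = (-2/3 + (2/9)*9**2)*(-5) = (-2/3 + (2/9)*81)*(-5) = (-2/3 + 18)*(-5) = (52/3)*(-5) = -260/3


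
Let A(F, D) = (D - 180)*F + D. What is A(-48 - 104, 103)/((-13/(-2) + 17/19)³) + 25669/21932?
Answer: 14778710900557/486628115212 ≈ 30.370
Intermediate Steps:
A(F, D) = D + F*(-180 + D) (A(F, D) = (-180 + D)*F + D = F*(-180 + D) + D = D + F*(-180 + D))
A(-48 - 104, 103)/((-13/(-2) + 17/19)³) + 25669/21932 = (103 - 180*(-48 - 104) + 103*(-48 - 104))/((-13/(-2) + 17/19)³) + 25669/21932 = (103 - 180*(-152) + 103*(-152))/((-13*(-½) + 17*(1/19))³) + 25669*(1/21932) = (103 + 27360 - 15656)/((13/2 + 17/19)³) + 25669/21932 = 11807/((281/38)³) + 25669/21932 = 11807/(22188041/54872) + 25669/21932 = 11807*(54872/22188041) + 25669/21932 = 647873704/22188041 + 25669/21932 = 14778710900557/486628115212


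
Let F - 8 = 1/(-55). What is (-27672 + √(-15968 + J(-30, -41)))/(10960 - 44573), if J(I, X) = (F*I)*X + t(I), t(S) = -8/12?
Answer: 27672/33613 - 2*I*√1674618/1109229 ≈ 0.82325 - 0.0023333*I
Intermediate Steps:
t(S) = -⅔ (t(S) = -8*1/12 = -⅔)
F = 439/55 (F = 8 + 1/(-55) = 8 - 1/55 = 439/55 ≈ 7.9818)
J(I, X) = -⅔ + 439*I*X/55 (J(I, X) = (439*I/55)*X - ⅔ = 439*I*X/55 - ⅔ = -⅔ + 439*I*X/55)
(-27672 + √(-15968 + J(-30, -41)))/(10960 - 44573) = (-27672 + √(-15968 + (-⅔ + (439/55)*(-30)*(-41))))/(10960 - 44573) = (-27672 + √(-15968 + (-⅔ + 107994/11)))/(-33613) = (-27672 + √(-15968 + 323960/33))*(-1/33613) = (-27672 + √(-202984/33))*(-1/33613) = (-27672 + 2*I*√1674618/33)*(-1/33613) = 27672/33613 - 2*I*√1674618/1109229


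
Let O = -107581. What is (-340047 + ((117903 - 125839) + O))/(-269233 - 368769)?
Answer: 227782/319001 ≈ 0.71405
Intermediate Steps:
(-340047 + ((117903 - 125839) + O))/(-269233 - 368769) = (-340047 + ((117903 - 125839) - 107581))/(-269233 - 368769) = (-340047 + (-7936 - 107581))/(-638002) = (-340047 - 115517)*(-1/638002) = -455564*(-1/638002) = 227782/319001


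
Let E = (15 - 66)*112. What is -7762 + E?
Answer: -13474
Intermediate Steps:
E = -5712 (E = -51*112 = -5712)
-7762 + E = -7762 - 5712 = -13474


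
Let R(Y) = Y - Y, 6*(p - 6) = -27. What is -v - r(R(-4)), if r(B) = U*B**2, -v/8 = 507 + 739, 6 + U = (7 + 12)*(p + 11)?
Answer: 9968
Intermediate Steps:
p = 3/2 (p = 6 + (1/6)*(-27) = 6 - 9/2 = 3/2 ≈ 1.5000)
R(Y) = 0
U = 463/2 (U = -6 + (7 + 12)*(3/2 + 11) = -6 + 19*(25/2) = -6 + 475/2 = 463/2 ≈ 231.50)
v = -9968 (v = -8*(507 + 739) = -8*1246 = -9968)
r(B) = 463*B**2/2
-v - r(R(-4)) = -1*(-9968) - 463*0**2/2 = 9968 - 463*0/2 = 9968 - 1*0 = 9968 + 0 = 9968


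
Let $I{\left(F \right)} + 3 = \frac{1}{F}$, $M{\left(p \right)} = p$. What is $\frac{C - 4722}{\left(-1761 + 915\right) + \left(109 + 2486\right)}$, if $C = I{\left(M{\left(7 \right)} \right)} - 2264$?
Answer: $- \frac{48922}{12243} \approx -3.9959$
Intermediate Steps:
$I{\left(F \right)} = -3 + \frac{1}{F}$
$C = - \frac{15868}{7}$ ($C = \left(-3 + \frac{1}{7}\right) - 2264 = - \frac{20}{7} - 2264 = - \frac{15868}{7} \approx -2266.9$)
$\frac{C - 4722}{\left(-1761 + 915\right) + \left(109 + 2486\right)} = \frac{- \frac{15868}{7} - 4722}{\left(-1761 + 915\right) + \left(109 + 2486\right)} = - \frac{48922}{7 \left(-846 + 2595\right)} = - \frac{48922}{7 \cdot 1749} = \left(- \frac{48922}{7}\right) \frac{1}{1749} = - \frac{48922}{12243}$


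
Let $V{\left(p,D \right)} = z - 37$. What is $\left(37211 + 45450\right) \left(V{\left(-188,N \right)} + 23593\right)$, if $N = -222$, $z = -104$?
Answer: $1938565772$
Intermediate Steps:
$V{\left(p,D \right)} = -141$ ($V{\left(p,D \right)} = -104 - 37 = -141$)
$\left(37211 + 45450\right) \left(V{\left(-188,N \right)} + 23593\right) = \left(37211 + 45450\right) \left(-141 + 23593\right) = 82661 \cdot 23452 = 1938565772$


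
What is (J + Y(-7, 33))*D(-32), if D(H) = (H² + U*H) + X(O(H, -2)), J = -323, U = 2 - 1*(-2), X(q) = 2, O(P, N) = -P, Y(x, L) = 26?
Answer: -266706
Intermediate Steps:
U = 4 (U = 2 + 2 = 4)
D(H) = 2 + H² + 4*H (D(H) = (H² + 4*H) + 2 = 2 + H² + 4*H)
(J + Y(-7, 33))*D(-32) = (-323 + 26)*(2 + (-32)² + 4*(-32)) = -297*(2 + 1024 - 128) = -297*898 = -266706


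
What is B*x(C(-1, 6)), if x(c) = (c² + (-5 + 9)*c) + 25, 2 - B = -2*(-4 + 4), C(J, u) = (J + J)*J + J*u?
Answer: 50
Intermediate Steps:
C(J, u) = 2*J² + J*u (C(J, u) = (2*J)*J + J*u = 2*J² + J*u)
B = 2 (B = 2 - (-2)*(-4 + 4) = 2 - (-2)*0 = 2 - 1*0 = 2 + 0 = 2)
x(c) = 25 + c² + 4*c (x(c) = (c² + 4*c) + 25 = 25 + c² + 4*c)
B*x(C(-1, 6)) = 2*(25 + (-(6 + 2*(-1)))² + 4*(-(6 + 2*(-1)))) = 2*(25 + (-(6 - 2))² + 4*(-(6 - 2))) = 2*(25 + (-1*4)² + 4*(-1*4)) = 2*(25 + (-4)² + 4*(-4)) = 2*(25 + 16 - 16) = 2*25 = 50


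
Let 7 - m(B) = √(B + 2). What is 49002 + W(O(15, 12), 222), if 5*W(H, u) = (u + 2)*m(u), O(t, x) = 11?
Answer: 246578/5 - 896*√14/5 ≈ 48645.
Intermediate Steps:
m(B) = 7 - √(2 + B) (m(B) = 7 - √(B + 2) = 7 - √(2 + B))
W(H, u) = (2 + u)*(7 - √(2 + u))/5 (W(H, u) = ((u + 2)*(7 - √(2 + u)))/5 = ((2 + u)*(7 - √(2 + u)))/5 = (2 + u)*(7 - √(2 + u))/5)
49002 + W(O(15, 12), 222) = 49002 - (-7 + √(2 + 222))*(2 + 222)/5 = 49002 - ⅕*(-7 + √224)*224 = 49002 - ⅕*(-7 + 4*√14)*224 = 49002 + (1568/5 - 896*√14/5) = 246578/5 - 896*√14/5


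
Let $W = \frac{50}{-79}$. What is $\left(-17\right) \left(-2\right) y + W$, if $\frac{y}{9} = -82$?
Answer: $- \frac{1982318}{79} \approx -25093.0$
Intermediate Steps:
$y = -738$ ($y = 9 \left(-82\right) = -738$)
$W = - \frac{50}{79}$ ($W = 50 \left(- \frac{1}{79}\right) = - \frac{50}{79} \approx -0.63291$)
$\left(-17\right) \left(-2\right) y + W = \left(-17\right) \left(-2\right) \left(-738\right) - \frac{50}{79} = 34 \left(-738\right) - \frac{50}{79} = -25092 - \frac{50}{79} = - \frac{1982318}{79}$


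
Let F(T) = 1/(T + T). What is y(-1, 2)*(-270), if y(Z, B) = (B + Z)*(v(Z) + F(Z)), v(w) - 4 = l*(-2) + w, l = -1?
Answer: -1215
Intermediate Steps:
F(T) = 1/(2*T)
v(w) = 6 + w (v(w) = 4 + (-1*(-2) + w) = 4 + (2 + w) = 6 + w)
y(Z, B) = (B + Z)*(6 + Z + 1/(2*Z)) (y(Z, B) = (B + Z)*((6 + Z) + 1/(2*Z)) = (B + Z)*(6 + Z + 1/(2*Z)))
y(-1, 2)*(-270) = ((½)*(2 - (1 + 2*2*(6 - 1) + 2*(-1)*(6 - 1)))/(-1))*(-270) = ((½)*(-1)*(2 - (1 + 2*2*5 + 2*(-1)*5)))*(-270) = ((½)*(-1)*(2 - (1 + 20 - 10)))*(-270) = ((½)*(-1)*(2 - 1*11))*(-270) = ((½)*(-1)*(2 - 11))*(-270) = ((½)*(-1)*(-9))*(-270) = (9/2)*(-270) = -1215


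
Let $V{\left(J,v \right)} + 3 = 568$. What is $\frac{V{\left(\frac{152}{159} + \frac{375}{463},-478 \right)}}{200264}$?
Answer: $\frac{565}{200264} \approx 0.0028213$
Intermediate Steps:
$V{\left(J,v \right)} = 565$ ($V{\left(J,v \right)} = -3 + 568 = 565$)
$\frac{V{\left(\frac{152}{159} + \frac{375}{463},-478 \right)}}{200264} = \frac{565}{200264}$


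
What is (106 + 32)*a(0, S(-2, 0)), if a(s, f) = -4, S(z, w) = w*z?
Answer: -552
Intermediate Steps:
(106 + 32)*a(0, S(-2, 0)) = (106 + 32)*(-4) = 138*(-4) = -552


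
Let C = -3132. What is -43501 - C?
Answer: -40369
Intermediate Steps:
-43501 - C = -43501 - 1*(-3132) = -43501 + 3132 = -40369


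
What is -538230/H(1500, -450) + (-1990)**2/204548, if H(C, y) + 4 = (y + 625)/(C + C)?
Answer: 300298580275/2198891 ≈ 1.3657e+5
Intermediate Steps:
H(C, y) = -4 + (625 + y)/(2*C) (H(C, y) = -4 + (y + 625)/(C + C) = -4 + (625 + y)/((2*C)) = -4 + (625 + y)*(1/(2*C)) = -4 + (625 + y)/(2*C))
-538230/H(1500, -450) + (-1990)**2/204548 = -538230*3000/(625 - 450 - 8*1500) + (-1990)**2/204548 = -538230*3000/(625 - 450 - 12000) + 3960100*(1/204548) = -538230/((1/2)*(1/1500)*(-11825)) + 990025/51137 = -538230/(-473/120) + 990025/51137 = -538230*(-120/473) + 990025/51137 = 5871600/43 + 990025/51137 = 300298580275/2198891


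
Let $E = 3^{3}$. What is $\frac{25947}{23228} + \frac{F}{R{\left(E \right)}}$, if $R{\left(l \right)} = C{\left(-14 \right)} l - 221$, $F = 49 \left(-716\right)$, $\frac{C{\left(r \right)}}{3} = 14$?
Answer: $- \frac{791241541}{21207164} \approx -37.31$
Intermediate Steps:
$E = 27$
$C{\left(r \right)} = 42$ ($C{\left(r \right)} = 3 \cdot 14 = 42$)
$F = -35084$
$R{\left(l \right)} = -221 + 42 l$ ($R{\left(l \right)} = 42 l - 221 = -221 + 42 l$)
$\frac{25947}{23228} + \frac{F}{R{\left(E \right)}} = \frac{25947}{23228} - \frac{35084}{-221 + 42 \cdot 27} = 25947 \cdot \frac{1}{23228} - \frac{35084}{-221 + 1134} = \frac{25947}{23228} - \frac{35084}{913} = - \frac{791241541}{21207164}$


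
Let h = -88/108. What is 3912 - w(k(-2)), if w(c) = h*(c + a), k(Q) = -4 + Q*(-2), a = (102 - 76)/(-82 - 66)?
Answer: 3907945/999 ≈ 3911.9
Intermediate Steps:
h = -22/27 (h = -88*1/108 = -22/27 ≈ -0.81481)
a = -13/74 (a = 26/(-148) = 26*(-1/148) = -13/74 ≈ -0.17568)
k(Q) = -4 - 2*Q
w(c) = 143/999 - 22*c/27 (w(c) = -22*(c - 13/74)/27 = -22*(-13/74 + c)/27 = 143/999 - 22*c/27)
3912 - w(k(-2)) = 3912 - (143/999 - 22*(-4 - 2*(-2))/27) = 3912 - (143/999 - 22*(-4 + 4)/27) = 3912 - (143/999 - 22/27*0) = 3912 - (143/999 + 0) = 3912 - 1*143/999 = 3912 - 143/999 = 3907945/999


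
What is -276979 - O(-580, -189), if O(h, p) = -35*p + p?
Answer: -283405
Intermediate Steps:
O(h, p) = -34*p
-276979 - O(-580, -189) = -276979 - (-34)*(-189) = -276979 - 1*6426 = -276979 - 6426 = -283405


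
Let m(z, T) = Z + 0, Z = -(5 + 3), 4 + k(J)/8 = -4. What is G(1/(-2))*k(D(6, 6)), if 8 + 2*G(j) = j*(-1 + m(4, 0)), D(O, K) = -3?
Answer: 112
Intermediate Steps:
k(J) = -64 (k(J) = -32 + 8*(-4) = -32 - 32 = -64)
Z = -8 (Z = -1*8 = -8)
m(z, T) = -8 (m(z, T) = -8 + 0 = -8)
G(j) = -4 - 9*j/2 (G(j) = -4 + (j*(-1 - 8))/2 = -4 + (j*(-9))/2 = -4 + (-9*j)/2 = -4 - 9*j/2)
G(1/(-2))*k(D(6, 6)) = (-4 - 9/2/(-2))*(-64) = (-4 - 9/2*(-½))*(-64) = (-4 + 9/4)*(-64) = -7/4*(-64) = 112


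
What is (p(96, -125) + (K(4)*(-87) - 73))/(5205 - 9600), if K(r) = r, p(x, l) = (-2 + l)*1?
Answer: 548/4395 ≈ 0.12469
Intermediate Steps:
p(x, l) = -2 + l
(p(96, -125) + (K(4)*(-87) - 73))/(5205 - 9600) = ((-2 - 125) + (4*(-87) - 73))/(5205 - 9600) = (-127 + (-348 - 73))/(-4395) = (-127 - 421)*(-1/4395) = -548*(-1/4395) = 548/4395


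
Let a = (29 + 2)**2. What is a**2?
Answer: 923521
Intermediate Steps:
a = 961 (a = 31**2 = 961)
a**2 = 961**2 = 923521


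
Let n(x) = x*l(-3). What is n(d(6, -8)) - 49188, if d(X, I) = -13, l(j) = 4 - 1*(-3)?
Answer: -49279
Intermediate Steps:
l(j) = 7 (l(j) = 4 + 3 = 7)
n(x) = 7*x (n(x) = x*7 = 7*x)
n(d(6, -8)) - 49188 = 7*(-13) - 49188 = -91 - 49188 = -49279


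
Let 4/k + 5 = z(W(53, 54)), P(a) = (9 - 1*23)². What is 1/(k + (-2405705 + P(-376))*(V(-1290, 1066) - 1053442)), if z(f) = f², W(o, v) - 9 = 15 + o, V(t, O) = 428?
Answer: 1481/3751424322760607 ≈ 3.9478e-13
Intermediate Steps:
P(a) = 196 (P(a) = (9 - 23)² = (-14)² = 196)
W(o, v) = 24 + o (W(o, v) = 9 + (15 + o) = 24 + o)
k = 1/1481 (k = 4/(-5 + (24 + 53)²) = 4/(-5 + 77²) = 4/(-5 + 5929) = 4/5924 = 4*(1/5924) = 1/1481 ≈ 0.00067522)
1/(k + (-2405705 + P(-376))*(V(-1290, 1066) - 1053442)) = 1/(1/1481 + (-2405705 + 196)*(428 - 1053442)) = 1/(1/1481 - 2405509*(-1053014)) = 1/(1/1481 + 2533034654126) = 1/(3751424322760607/1481) = 1481/3751424322760607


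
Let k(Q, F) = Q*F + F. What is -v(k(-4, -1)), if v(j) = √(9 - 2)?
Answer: -√7 ≈ -2.6458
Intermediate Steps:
k(Q, F) = F + F*Q (k(Q, F) = F*Q + F = F + F*Q)
v(j) = √7
-v(k(-4, -1)) = -√7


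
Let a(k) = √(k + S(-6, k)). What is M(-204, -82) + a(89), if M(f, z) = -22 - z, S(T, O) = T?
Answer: 60 + √83 ≈ 69.110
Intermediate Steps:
a(k) = √(-6 + k) (a(k) = √(k - 6) = √(-6 + k))
M(-204, -82) + a(89) = (-22 - 1*(-82)) + √(-6 + 89) = (-22 + 82) + √83 = 60 + √83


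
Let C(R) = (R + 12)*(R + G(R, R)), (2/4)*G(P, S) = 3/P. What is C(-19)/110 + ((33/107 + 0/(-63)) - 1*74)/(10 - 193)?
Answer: 66783239/40924290 ≈ 1.6319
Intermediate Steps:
G(P, S) = 6/P (G(P, S) = 2*(3/P) = 6/P)
C(R) = (12 + R)*(R + 6/R) (C(R) = (R + 12)*(R + 6/R) = (12 + R)*(R + 6/R))
C(-19)/110 + ((33/107 + 0/(-63)) - 1*74)/(10 - 193) = (6 + (-19)² + 12*(-19) + 72/(-19))/110 + ((33/107 + 0/(-63)) - 1*74)/(10 - 193) = (6 + 361 - 228 + 72*(-1/19))*(1/110) + ((33*(1/107) + 0*(-1/63)) - 74)/(-183) = (6 + 361 - 228 - 72/19)*(1/110) + ((33/107 + 0) - 74)*(-1/183) = (2569/19)*(1/110) + (33/107 - 74)*(-1/183) = 2569/2090 - 7885/107*(-1/183) = 2569/2090 + 7885/19581 = 66783239/40924290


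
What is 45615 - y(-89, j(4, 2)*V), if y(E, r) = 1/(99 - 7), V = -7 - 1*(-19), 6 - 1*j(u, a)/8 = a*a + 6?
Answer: 4196579/92 ≈ 45615.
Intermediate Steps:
j(u, a) = -8*a**2 (j(u, a) = 48 - 8*(a*a + 6) = 48 - 8*(a**2 + 6) = 48 - 8*(6 + a**2) = 48 + (-48 - 8*a**2) = -8*a**2)
V = 12 (V = -7 + 19 = 12)
y(E, r) = 1/92
45615 - y(-89, j(4, 2)*V) = 45615 - 1*1/92 = 45615 - 1/92 = 4196579/92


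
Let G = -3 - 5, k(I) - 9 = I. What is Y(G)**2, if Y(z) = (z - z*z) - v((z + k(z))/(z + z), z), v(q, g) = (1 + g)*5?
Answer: 1369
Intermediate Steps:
k(I) = 9 + I
v(q, g) = 5 + 5*g
G = -8
Y(z) = -5 - z**2 - 4*z (Y(z) = (z - z*z) - (5 + 5*z) = (z - z**2) + (-5 - 5*z) = -5 - z**2 - 4*z)
Y(G)**2 = (-5 - 1*(-8)**2 - 4*(-8))**2 = (-5 - 1*64 + 32)**2 = (-5 - 64 + 32)**2 = (-37)**2 = 1369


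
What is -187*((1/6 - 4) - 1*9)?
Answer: 14399/6 ≈ 2399.8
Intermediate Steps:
-187*((1/6 - 4) - 1*9) = -187*(((⅙)*1 - 4) - 9) = -187*((⅙ - 4) - 9) = -187*(-23/6 - 9) = -187*(-77/6) = 14399/6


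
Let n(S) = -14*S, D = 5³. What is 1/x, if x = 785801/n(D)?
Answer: -1750/785801 ≈ -0.0022270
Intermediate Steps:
D = 125
x = -785801/1750 (x = 785801/((-14*125)) = 785801/(-1750) = 785801*(-1/1750) = -785801/1750 ≈ -449.03)
1/x = 1/(-785801/1750) = -1750/785801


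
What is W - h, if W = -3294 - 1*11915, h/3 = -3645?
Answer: -4274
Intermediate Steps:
h = -10935 (h = 3*(-3645) = -10935)
W = -15209 (W = -3294 - 11915 = -15209)
W - h = -15209 - 1*(-10935) = -15209 + 10935 = -4274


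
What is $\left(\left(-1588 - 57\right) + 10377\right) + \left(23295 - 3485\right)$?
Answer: $28542$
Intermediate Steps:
$\left(\left(-1588 - 57\right) + 10377\right) + \left(23295 - 3485\right) = \left(-1645 + 10377\right) + 19810 = 8732 + 19810 = 28542$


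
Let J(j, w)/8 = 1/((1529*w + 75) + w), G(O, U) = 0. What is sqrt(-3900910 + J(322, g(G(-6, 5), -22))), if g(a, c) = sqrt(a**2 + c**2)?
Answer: I*sqrt(4439431502934870)/33735 ≈ 1975.1*I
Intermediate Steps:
J(j, w) = 8/(75 + 1530*w) (J(j, w) = 8/((1529*w + 75) + w) = 8/((75 + 1529*w) + w) = 8/(75 + 1530*w))
sqrt(-3900910 + J(322, g(G(-6, 5), -22))) = sqrt(-3900910 + 8/(15*(5 + 102*sqrt(0**2 + (-22)**2)))) = sqrt(-3900910 + 8/(15*(5 + 102*sqrt(0 + 484)))) = sqrt(-3900910 + 8/(15*(5 + 102*sqrt(484)))) = sqrt(-3900910 + 8/(15*(5 + 102*22))) = sqrt(-3900910 + 8/(15*(5 + 2244))) = sqrt(-3900910 + (8/15)/2249) = sqrt(-3900910 + (8/15)*(1/2249)) = sqrt(-3900910 + 8/33735) = sqrt(-131597198842/33735) = I*sqrt(4439431502934870)/33735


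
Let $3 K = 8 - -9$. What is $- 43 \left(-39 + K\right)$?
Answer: $\frac{4300}{3} \approx 1433.3$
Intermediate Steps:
$K = \frac{17}{3}$ ($K = \frac{8 - -9}{3} = \frac{8 + 9}{3} = \frac{1}{3} \cdot 17 = \frac{17}{3} \approx 5.6667$)
$- 43 \left(-39 + K\right) = - 43 \left(-39 + \frac{17}{3}\right) = \left(-43\right) \left(- \frac{100}{3}\right) = \frac{4300}{3}$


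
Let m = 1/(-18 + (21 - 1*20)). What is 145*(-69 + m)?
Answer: -170230/17 ≈ -10014.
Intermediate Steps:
m = -1/17 (m = 1/(-18 + (21 - 20)) = 1/(-18 + 1) = 1/(-17) = -1/17 ≈ -0.058824)
145*(-69 + m) = 145*(-69 - 1/17) = 145*(-1174/17) = -170230/17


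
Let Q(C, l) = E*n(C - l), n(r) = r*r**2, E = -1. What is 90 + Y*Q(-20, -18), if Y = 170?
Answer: 1450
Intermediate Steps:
n(r) = r**3
Q(C, l) = -(C - l)**3
90 + Y*Q(-20, -18) = 90 + 170*(-(-20 - 1*(-18))**3) = 90 + 170*(-(-20 + 18)**3) = 90 + 170*(-1*(-2)**3) = 90 + 170*(-1*(-8)) = 90 + 170*8 = 90 + 1360 = 1450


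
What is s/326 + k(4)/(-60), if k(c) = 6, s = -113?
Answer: -364/815 ≈ -0.44663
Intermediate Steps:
s/326 + k(4)/(-60) = -113/326 + 6/(-60) = -113*1/326 + 6*(-1/60) = -113/326 - ⅒ = -364/815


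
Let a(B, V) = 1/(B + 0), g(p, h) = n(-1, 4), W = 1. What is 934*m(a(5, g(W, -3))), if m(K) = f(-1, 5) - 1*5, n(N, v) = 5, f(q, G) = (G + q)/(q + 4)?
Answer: -10274/3 ≈ -3424.7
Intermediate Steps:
f(q, G) = (G + q)/(4 + q)
g(p, h) = 5
a(B, V) = 1/B
m(K) = -11/3 (m(K) = (5 - 1)/(4 - 1) - 1*5 = 4/3 - 5 = -11/3)
934*m(a(5, g(W, -3))) = 934*(-11/3) = -10274/3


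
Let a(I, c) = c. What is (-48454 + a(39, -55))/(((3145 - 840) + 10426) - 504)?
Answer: -48509/12227 ≈ -3.9674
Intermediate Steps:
(-48454 + a(39, -55))/(((3145 - 840) + 10426) - 504) = (-48454 - 55)/(((3145 - 840) + 10426) - 504) = -48509/((2305 + 10426) - 504) = -48509/(12731 - 504) = -48509/12227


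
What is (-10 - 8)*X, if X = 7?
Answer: -126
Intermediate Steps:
(-10 - 8)*X = (-10 - 8)*7 = -18*7 = -126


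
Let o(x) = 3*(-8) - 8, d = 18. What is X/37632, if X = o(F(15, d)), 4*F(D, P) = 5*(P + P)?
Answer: -1/1176 ≈ -0.00085034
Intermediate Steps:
F(D, P) = 5*P/2 (F(D, P) = (5*(P + P))/4 = (5*(2*P))/4 = (10*P)/4 = 5*P/2)
o(x) = -32 (o(x) = -24 - 8 = -32)
X = -32
X/37632 = -32/37632 = -32*1/37632 = -1/1176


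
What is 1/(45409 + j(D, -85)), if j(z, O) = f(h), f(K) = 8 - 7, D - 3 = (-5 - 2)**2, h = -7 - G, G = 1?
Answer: 1/45410 ≈ 2.2022e-5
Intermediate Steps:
h = -8 (h = -7 - 1*1 = -7 - 1 = -8)
D = 52 (D = 3 + (-5 - 2)**2 = 3 + (-7)**2 = 3 + 49 = 52)
f(K) = 1
j(z, O) = 1
1/(45409 + j(D, -85)) = 1/(45409 + 1) = 1/45410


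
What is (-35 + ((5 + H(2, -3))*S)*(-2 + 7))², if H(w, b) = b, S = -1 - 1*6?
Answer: 11025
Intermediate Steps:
S = -7 (S = -1 - 6 = -7)
(-35 + ((5 + H(2, -3))*S)*(-2 + 7))² = (-35 + ((5 - 3)*(-7))*(-2 + 7))² = (-35 + (2*(-7))*5)² = (-35 - 14*5)² = (-35 - 70)² = (-105)² = 11025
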